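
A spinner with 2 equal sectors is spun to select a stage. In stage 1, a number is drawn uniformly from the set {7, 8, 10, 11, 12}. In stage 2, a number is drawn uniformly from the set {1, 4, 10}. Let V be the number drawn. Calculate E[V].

E[V | stage 1] = (7+8+10+11+12)/5 = 48/5.
E[V | stage 2] = (1+4+10)/3 = 5.
By the law of total expectation,
E[V] = (1/2)·(48/5) + (1/2)·(5) = 73/10.

73/10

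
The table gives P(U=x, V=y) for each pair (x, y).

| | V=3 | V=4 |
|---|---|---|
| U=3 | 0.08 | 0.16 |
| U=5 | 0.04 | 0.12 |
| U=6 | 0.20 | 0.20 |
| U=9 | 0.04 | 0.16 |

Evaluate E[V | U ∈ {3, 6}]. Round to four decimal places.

3.5625

P(U ∈ {3, 6}) = 0.64.
Σ V·P over the event = 3·(0.08) + 4·(0.16) + 3·(0.20) + 4·(0.20) = 2.28.
E[V | U ∈ {3, 6}] = (2.28) / (0.64) = 3.5625.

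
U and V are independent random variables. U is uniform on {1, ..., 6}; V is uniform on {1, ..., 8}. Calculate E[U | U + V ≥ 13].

Outcomes with U + V ≥ 13: (5,8), (6,7), (6,8), each with probability 1/48.
E[U | U + V ≥ 13] = (5 + 6 + 6) / 3 = 17/3.

17/3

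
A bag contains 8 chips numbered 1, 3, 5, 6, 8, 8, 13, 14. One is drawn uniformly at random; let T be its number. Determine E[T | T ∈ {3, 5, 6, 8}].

6

P(T ∈ {3, 5, 6, 8}) = 5/8.
Σ over the event: 3·1/8 + 5·1/8 + 6·1/8 + 8·1/4 = 15/4.
E[T | T ∈ {3, 5, 6, 8}] = (15/4) / (5/8) = 6.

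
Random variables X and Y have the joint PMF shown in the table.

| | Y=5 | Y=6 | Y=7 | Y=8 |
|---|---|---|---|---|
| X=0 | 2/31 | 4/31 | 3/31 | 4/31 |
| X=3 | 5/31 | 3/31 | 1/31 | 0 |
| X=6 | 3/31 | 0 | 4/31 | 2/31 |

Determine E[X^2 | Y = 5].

153/10

P(Y = 5) = 10/31.
Σ X^2·P over the event = 0·(2/31) + 9·(5/31) + 36·(3/31) = 153/31.
E[X^2 | Y = 5] = (153/31) / (10/31) = 153/10.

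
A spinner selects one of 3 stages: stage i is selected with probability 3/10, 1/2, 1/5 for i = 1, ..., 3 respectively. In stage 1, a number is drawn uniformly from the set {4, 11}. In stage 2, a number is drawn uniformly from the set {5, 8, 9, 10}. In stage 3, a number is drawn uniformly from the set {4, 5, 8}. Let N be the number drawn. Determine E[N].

E[N | stage 1] = (4+11)/2 = 15/2.
E[N | stage 2] = (5+8+9+10)/4 = 8.
E[N | stage 3] = (4+5+8)/3 = 17/3.
E[N] = (3/10)·(15/2) + (1/2)·(8) + (1/5)·(17/3) = 443/60.

443/60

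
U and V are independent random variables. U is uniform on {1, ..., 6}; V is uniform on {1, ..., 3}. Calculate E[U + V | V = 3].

Outcomes with V = 3: (1,3), (2,3), (3,3), (4,3), (5,3), (6,3), each with probability 1/18.
E[U + V | V = 3] = (4 + 5 + 6 + 7 + 8 + 9) / 6 = 13/2.

13/2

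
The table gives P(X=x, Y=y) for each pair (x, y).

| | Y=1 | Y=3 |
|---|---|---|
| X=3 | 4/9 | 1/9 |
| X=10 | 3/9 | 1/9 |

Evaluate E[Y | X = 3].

7/5

P(X = 3) = 5/9.
Σ Y·P over the event = 1·(4/9) + 3·(1/9) = 7/9.
E[Y | X = 3] = (7/9) / (5/9) = 7/5.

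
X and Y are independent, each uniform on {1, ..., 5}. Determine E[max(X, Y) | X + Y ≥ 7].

47/10

Outcomes with X + Y ≥ 7: (2,5), (3,4), (3,5), (4,3), (4,4), (4,5), (5,2), (5,3), (5,4), (5,5), each with probability 1/25.
E[max(X, Y) | X + Y ≥ 7] = (5 + 4 + 5 + 4 + 4 + 5 + 5 + 5 + 5 + 5) / 10 = 47/10.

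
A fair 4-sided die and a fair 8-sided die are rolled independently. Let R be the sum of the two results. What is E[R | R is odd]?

P(R is odd) = 1/2.
Σ over the event: 3·1/16 + 5·1/8 + 7·1/8 + 9·1/8 + 11·1/16 = 7/2.
E[R | R is odd] = (7/2) / (1/2) = 7.

7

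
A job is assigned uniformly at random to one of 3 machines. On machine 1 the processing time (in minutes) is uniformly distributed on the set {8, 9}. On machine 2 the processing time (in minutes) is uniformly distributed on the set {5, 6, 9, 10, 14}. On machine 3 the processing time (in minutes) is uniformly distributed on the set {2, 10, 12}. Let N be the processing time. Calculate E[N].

253/30

E[N | machine 1] = (8+9)/2 = 17/2.
E[N | machine 2] = (5+6+9+10+14)/5 = 44/5.
E[N | machine 3] = (2+10+12)/3 = 8.
By the law of total expectation,
E[N] = (1/3)·(17/2) + (1/3)·(44/5) + (1/3)·(8) = 253/30.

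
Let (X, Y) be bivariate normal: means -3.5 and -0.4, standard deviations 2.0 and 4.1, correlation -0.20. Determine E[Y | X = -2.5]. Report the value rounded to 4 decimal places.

E[Y | X=x] = μ_Y + ρ(σ_Y/σ_X)(x − μ_X) for jointly normal variables.
E[Y | X=-2.5] = -0.4 + (-0.20)·(4.1/2.0)·(-2.5 − (-3.5)) = -0.4 + (-0.41)·(1) = -0.8100.

-0.8100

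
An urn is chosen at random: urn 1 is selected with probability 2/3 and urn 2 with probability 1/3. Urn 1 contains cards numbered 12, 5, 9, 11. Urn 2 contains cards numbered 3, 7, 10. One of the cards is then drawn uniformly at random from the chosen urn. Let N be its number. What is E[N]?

E[N | urn 1] = (12+5+9+11)/4 = 37/4.
E[N | urn 2] = (3+7+10)/3 = 20/3.
E[N] = (2/3)·(37/4) + (1/3)·(20/3) = 151/18.

151/18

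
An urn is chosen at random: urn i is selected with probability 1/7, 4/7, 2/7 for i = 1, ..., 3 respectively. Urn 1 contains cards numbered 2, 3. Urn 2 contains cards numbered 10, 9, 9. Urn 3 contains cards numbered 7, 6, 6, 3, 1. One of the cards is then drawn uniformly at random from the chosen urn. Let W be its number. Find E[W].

E[W | urn 1] = (2+3)/2 = 5/2.
E[W | urn 2] = (10+9+9)/3 = 28/3.
E[W | urn 3] = (7+6+6+3+1)/5 = 23/5.
By the law of total expectation,
E[W] = (1/7)·(5/2) + (4/7)·(28/3) + (2/7)·(23/5) = 1471/210.

1471/210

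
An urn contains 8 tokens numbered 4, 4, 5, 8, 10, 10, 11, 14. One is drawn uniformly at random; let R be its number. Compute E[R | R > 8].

P(R > 8) = 1/2.
Σ over the event: 10·1/4 + 11·1/8 + 14·1/8 = 45/8.
E[R | R > 8] = (45/8) / (1/2) = 45/4.

45/4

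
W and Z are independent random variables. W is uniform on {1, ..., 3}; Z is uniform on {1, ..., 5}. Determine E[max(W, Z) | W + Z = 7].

Outcomes with W + Z = 7: (2,5), (3,4), each with probability 1/15.
E[max(W, Z) | W + Z = 7] = (5 + 4) / 2 = 9/2.

9/2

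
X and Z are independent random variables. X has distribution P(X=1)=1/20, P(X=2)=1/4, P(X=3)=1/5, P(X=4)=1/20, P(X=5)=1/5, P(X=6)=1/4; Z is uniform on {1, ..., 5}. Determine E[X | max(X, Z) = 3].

47/18

P(max(X, Z) = 3) = 9/50.
Summing X·P(x,y) over outcomes with max(X, Z) = 3 gives 47/100.
E[X | max(X, Z) = 3] = (47/100) / (9/50) = 47/18.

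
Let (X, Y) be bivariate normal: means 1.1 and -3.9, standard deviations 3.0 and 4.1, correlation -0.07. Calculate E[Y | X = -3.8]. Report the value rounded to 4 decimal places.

-3.4312

For a bivariate normal, E[Y | X=x] = μ_Y + ρ·(σ_Y/σ_X)·(x − μ_X).
E[Y | X=-3.8] = -3.9 + (-0.07)·(4.1/3.0)·(-3.8 − (1.1)) = -3.9 + (-0.095667)·(-4.9) = -3.4312.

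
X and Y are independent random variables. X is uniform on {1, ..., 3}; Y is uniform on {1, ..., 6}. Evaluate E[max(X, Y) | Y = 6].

6

P(Y = 6) = 1/6.
Summing max(X,Y)·P(x,y) over outcomes with Y = 6 gives 1.
E[max(X, Y) | Y = 6] = (1) / (1/6) = 6.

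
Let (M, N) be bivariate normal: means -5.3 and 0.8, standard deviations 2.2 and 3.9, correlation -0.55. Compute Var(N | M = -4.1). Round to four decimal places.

10.6090

For a bivariate normal, Var(N | M=x) = σ_N²(1 − ρ²).
Var(N | M=-4.1) = (3.9)²·(1 − (-0.55)²) = 15.21·0.6975 = 10.6090.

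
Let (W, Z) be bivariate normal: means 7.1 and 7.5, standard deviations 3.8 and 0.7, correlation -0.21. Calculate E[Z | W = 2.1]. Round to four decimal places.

7.6934

E[Z | W=x] = μ_Z + ρ(σ_Z/σ_W)(x − μ_W) for jointly normal variables.
E[Z | W=2.1] = 7.5 + (-0.21)·(0.7/3.8)·(2.1 − (7.1)) = 7.5 + (-0.038684)·(-5) = 7.6934.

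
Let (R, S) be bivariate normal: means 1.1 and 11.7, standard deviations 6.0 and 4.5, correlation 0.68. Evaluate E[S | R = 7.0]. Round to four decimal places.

14.7090

For a bivariate normal, E[S | R=x] = μ_S + ρ·(σ_S/σ_R)·(x − μ_R).
E[S | R=7.0] = 11.7 + (0.68)·(4.5/6.0)·(7.0 − (1.1)) = 11.7 + (0.51)·(5.9) = 14.7090.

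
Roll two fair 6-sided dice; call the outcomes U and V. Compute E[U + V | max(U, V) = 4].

Outcomes with max(U, V) = 4: (1,4), (2,4), (3,4), (4,1), (4,2), (4,3), (4,4), each with probability 1/36.
E[U + V | max(U, V) = 4] = (5 + 6 + 7 + 5 + 6 + 7 + 8) / 7 = 44/7.

44/7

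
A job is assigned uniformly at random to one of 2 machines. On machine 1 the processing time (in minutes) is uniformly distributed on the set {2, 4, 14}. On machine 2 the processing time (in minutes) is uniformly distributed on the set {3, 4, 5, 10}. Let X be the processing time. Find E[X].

73/12

E[X | machine 1] = (2+4+14)/3 = 20/3.
E[X | machine 2] = (3+4+5+10)/4 = 11/2.
By the law of total expectation,
E[X] = (1/2)·(20/3) + (1/2)·(11/2) = 73/12.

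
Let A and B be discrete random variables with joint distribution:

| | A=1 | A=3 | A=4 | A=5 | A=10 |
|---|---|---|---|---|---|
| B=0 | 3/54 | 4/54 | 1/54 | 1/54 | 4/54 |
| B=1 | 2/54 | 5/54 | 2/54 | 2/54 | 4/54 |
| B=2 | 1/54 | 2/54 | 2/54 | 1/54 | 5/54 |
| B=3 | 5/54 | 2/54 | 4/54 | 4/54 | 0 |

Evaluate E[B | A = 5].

P(A = 5) = 4/27.
Σ B·P over the event = 0·(1/54) + 1·(2/54) + 2·(1/54) + 3·(4/54) = 8/27.
E[B | A = 5] = (8/27) / (4/27) = 2.

2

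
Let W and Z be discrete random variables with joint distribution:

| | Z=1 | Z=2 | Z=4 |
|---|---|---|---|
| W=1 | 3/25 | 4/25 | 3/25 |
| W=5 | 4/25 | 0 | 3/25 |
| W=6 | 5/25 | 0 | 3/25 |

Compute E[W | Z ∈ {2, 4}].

P(Z ∈ {2, 4}) = 13/25.
Σ W·P over the event = 1·(4/25) + 1·(3/25) + 5·(3/25) + 6·(3/25) = 8/5.
E[W | Z ∈ {2, 4}] = (8/5) / (13/25) = 40/13.

40/13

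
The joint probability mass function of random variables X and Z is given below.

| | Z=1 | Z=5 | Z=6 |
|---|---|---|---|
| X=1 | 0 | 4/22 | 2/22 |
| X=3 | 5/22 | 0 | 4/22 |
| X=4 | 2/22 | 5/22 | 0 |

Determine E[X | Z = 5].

8/3

P(Z = 5) = 9/22.
Σ X·P over the event = 1·(4/22) + 4·(5/22) = 12/11.
E[X | Z = 5] = (12/11) / (9/22) = 8/3.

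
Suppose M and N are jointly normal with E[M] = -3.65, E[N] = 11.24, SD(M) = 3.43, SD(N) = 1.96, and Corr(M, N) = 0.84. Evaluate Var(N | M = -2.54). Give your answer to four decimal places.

1.1310

The conditional variance in a bivariate normal is σ_N²(1 − ρ²), independent of x.
Var(N | M=-2.54) = (1.96)²·(1 − (0.84)²) = 3.8416·0.2944 = 1.1310.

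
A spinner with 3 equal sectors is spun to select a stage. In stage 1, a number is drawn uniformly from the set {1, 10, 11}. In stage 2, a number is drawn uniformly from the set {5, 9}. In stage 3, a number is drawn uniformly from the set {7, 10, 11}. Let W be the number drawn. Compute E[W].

71/9

E[W | stage 1] = (1+10+11)/3 = 22/3.
E[W | stage 2] = (5+9)/2 = 7.
E[W | stage 3] = (7+10+11)/3 = 28/3.
By the law of total expectation,
E[W] = (1/3)·(22/3) + (1/3)·(7) + (1/3)·(28/3) = 71/9.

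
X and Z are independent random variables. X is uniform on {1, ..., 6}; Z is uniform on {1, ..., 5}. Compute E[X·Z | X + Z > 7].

P(X + Z > 7) = 1/3.
Summing XZ·P(x,y) over outcomes with X + Z > 7 gives 13/2.
E[X·Z | X + Z > 7] = (13/2) / (1/3) = 39/2.

39/2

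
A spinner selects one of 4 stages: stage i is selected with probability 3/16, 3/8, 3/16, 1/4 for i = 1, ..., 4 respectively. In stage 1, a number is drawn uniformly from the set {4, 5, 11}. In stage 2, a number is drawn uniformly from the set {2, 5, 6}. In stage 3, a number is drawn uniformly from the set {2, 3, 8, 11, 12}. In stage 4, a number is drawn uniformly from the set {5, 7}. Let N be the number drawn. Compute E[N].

229/40

E[N | stage 1] = (4+5+11)/3 = 20/3.
E[N | stage 2] = (2+5+6)/3 = 13/3.
E[N | stage 3] = (2+3+8+11+12)/5 = 36/5.
E[N | stage 4] = (5+7)/2 = 6.
E[N] = (3/16)·(20/3) + (3/8)·(13/3) + (3/16)·(36/5) + (1/4)·(6) = 229/40.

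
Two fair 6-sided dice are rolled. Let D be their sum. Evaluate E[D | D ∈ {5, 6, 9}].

86/13

P(D ∈ {5, 6, 9}) = 13/36.
Σ over the event: 5·1/9 + 6·5/36 + 9·1/9 = 43/18.
E[D | D ∈ {5, 6, 9}] = (43/18) / (13/36) = 86/13.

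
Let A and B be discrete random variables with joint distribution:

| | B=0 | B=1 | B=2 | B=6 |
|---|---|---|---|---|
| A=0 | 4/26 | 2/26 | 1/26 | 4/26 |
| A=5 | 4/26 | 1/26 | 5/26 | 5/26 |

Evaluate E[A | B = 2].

25/6

P(B = 2) = 3/13.
Σ A·P over the event = 0·(1/26) + 5·(5/26) = 25/26.
E[A | B = 2] = (25/26) / (3/13) = 25/6.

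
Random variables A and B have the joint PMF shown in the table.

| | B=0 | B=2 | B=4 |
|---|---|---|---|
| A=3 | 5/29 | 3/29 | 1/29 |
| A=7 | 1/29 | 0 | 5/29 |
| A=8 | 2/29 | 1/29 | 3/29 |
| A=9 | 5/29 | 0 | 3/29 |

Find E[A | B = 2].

17/4

P(B = 2) = 4/29.
Σ A·P over the event = 3·(3/29) + 8·(1/29) = 17/29.
E[A | B = 2] = (17/29) / (4/29) = 17/4.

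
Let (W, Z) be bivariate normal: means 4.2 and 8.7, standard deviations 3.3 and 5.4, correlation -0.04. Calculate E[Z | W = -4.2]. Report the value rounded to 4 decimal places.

E[Z | W=x] = μ_Z + ρ(σ_Z/σ_W)(x − μ_W) for jointly normal variables.
E[Z | W=-4.2] = 8.7 + (-0.04)·(5.4/3.3)·(-4.2 − (4.2)) = 8.7 + (-0.065455)·(-8.4) = 9.2498.

9.2498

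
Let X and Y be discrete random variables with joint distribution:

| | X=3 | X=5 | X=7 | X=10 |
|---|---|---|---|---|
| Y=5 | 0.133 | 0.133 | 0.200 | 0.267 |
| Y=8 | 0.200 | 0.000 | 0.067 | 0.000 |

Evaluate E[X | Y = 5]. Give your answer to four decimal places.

7.0041

P(Y = 5) = 0.733.
Σ X·P over the event = 3·(0.133) + 5·(0.133) + 7·(0.200) + 10·(0.267) = 5.134.
E[X | Y = 5] = (5.134) / (0.733) = 7.0041.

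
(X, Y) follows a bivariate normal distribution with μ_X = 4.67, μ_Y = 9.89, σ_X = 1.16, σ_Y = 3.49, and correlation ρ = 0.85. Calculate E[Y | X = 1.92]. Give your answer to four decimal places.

E[Y | X=x] = μ_Y + ρ(σ_Y/σ_X)(x − μ_X) for jointly normal variables.
E[Y | X=1.92] = 9.89 + (0.85)·(3.49/1.16)·(1.92 − (4.67)) = 9.89 + (2.55733)·(-2.75) = 2.8573.

2.8573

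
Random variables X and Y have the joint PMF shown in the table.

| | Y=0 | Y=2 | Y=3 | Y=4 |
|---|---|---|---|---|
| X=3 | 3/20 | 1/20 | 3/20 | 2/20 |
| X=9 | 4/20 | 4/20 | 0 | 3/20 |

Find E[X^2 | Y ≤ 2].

57

P(Y ≤ 2) = 3/5.
Σ X^2·P over the event = 9·(3/20) + 9·(1/20) + 81·(4/20) + 81·(4/20) = 171/5.
E[X^2 | Y ≤ 2] = (171/5) / (3/5) = 57.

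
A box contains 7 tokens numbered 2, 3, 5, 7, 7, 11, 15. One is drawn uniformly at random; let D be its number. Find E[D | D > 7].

P(D > 7) = 2/7.
Σ over the event: 11·1/7 + 15·1/7 = 26/7.
E[D | D > 7] = (26/7) / (2/7) = 13.

13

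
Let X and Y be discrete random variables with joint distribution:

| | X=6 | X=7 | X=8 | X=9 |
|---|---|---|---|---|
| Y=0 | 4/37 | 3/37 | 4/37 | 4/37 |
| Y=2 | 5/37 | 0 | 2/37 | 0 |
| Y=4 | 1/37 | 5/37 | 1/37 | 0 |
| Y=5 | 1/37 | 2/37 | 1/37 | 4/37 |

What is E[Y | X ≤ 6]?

P(X ≤ 6) = 11/37.
Σ Y·P over the event = 0·(4/37) + 2·(5/37) + 4·(1/37) + 5·(1/37) = 19/37.
E[Y | X ≤ 6] = (19/37) / (11/37) = 19/11.

19/11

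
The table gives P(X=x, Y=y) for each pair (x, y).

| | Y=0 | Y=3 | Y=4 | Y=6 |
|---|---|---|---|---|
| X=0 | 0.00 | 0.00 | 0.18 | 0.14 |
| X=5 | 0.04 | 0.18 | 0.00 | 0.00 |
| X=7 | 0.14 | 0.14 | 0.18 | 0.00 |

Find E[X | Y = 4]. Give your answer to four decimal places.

3.5000

P(Y = 4) = 0.36.
Σ X·P over the event = 0·(0.18) + 7·(0.18) = 1.26.
E[X | Y = 4] = (1.26) / (0.36) = 3.5000.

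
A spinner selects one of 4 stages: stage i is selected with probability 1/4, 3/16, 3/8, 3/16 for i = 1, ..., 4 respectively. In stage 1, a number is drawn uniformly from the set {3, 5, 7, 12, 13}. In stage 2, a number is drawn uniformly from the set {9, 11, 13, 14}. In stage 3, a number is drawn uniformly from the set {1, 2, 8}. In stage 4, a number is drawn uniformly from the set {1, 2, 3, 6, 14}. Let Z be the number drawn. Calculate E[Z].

2097/320

E[Z | stage 1] = (3+5+7+12+13)/5 = 8.
E[Z | stage 2] = (9+11+13+14)/4 = 47/4.
E[Z | stage 3] = (1+2+8)/3 = 11/3.
E[Z | stage 4] = (1+2+3+6+14)/5 = 26/5.
E[Z] = (1/4)·(8) + (3/16)·(47/4) + (3/8)·(11/3) + (3/16)·(26/5) = 2097/320.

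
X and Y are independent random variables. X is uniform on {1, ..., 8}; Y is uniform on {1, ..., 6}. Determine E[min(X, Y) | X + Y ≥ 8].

P(X + Y ≥ 8) = 9/16.
Summing min(X,Y)·P(x,y) over outcomes with X + Y ≥ 8 gives 33/16.
E[min(X, Y) | X + Y ≥ 8] = (33/16) / (9/16) = 11/3.

11/3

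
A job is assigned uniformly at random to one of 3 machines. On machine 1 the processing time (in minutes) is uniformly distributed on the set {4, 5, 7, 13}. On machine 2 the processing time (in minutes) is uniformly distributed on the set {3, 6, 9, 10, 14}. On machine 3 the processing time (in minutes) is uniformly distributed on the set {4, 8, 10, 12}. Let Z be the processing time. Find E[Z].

161/20

E[Z | machine 1] = (4+5+7+13)/4 = 29/4.
E[Z | machine 2] = (3+6+9+10+14)/5 = 42/5.
E[Z | machine 3] = (4+8+10+12)/4 = 17/2.
E[Z] = (1/3)·(29/4) + (1/3)·(42/5) + (1/3)·(17/2) = 161/20.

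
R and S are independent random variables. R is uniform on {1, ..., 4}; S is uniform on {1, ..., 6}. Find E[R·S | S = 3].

Outcomes with S = 3: (1,3), (2,3), (3,3), (4,3), each with probability 1/24.
E[R·S | S = 3] = (3 + 6 + 9 + 12) / 4 = 15/2.

15/2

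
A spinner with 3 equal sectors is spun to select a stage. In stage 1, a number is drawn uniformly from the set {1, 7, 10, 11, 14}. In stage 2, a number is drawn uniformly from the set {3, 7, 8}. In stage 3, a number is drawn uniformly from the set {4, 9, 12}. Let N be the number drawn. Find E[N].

344/45

E[N | stage 1] = (1+7+10+11+14)/5 = 43/5.
E[N | stage 2] = (3+7+8)/3 = 6.
E[N | stage 3] = (4+9+12)/3 = 25/3.
By the law of total expectation,
E[N] = (1/3)·(43/5) + (1/3)·(6) + (1/3)·(25/3) = 344/45.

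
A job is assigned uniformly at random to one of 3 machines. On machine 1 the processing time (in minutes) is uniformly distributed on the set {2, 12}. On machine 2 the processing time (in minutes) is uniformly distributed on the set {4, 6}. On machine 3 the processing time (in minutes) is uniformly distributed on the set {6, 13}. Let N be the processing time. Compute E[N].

43/6

E[N | machine 1] = (2+12)/2 = 7.
E[N | machine 2] = (4+6)/2 = 5.
E[N | machine 3] = (6+13)/2 = 19/2.
By the law of total expectation,
E[N] = (1/3)·(7) + (1/3)·(5) + (1/3)·(19/2) = 43/6.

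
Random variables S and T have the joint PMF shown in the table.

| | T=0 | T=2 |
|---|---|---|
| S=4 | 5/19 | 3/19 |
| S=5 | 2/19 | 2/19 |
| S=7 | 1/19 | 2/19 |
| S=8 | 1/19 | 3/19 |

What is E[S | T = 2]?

6

P(T = 2) = 10/19.
Summing S·P(S=x,T=y) over the conditioning event gives 60/19.
E[S | T = 2] = (60/19) / (10/19) = 6.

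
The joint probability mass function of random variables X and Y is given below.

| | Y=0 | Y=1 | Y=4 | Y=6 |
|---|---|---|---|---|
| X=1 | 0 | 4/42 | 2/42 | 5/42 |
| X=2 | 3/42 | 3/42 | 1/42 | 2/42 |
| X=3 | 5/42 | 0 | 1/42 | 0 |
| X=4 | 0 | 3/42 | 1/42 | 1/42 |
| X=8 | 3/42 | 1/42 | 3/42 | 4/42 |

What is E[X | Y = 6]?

P(Y = 6) = 2/7.
Σ X·P over the event = 1·(5/42) + 2·(2/42) + 4·(1/42) + 8·(4/42) = 15/14.
E[X | Y = 6] = (15/14) / (2/7) = 15/4.

15/4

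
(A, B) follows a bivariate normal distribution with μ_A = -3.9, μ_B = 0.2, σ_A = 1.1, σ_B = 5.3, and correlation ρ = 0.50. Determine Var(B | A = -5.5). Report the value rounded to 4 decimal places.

21.0675

Var(B | A=x) = (1 − ρ²)·σ_B².
Var(B | A=-5.5) = (5.3)²·(1 − (0.50)²) = 28.09·0.75 = 21.0675.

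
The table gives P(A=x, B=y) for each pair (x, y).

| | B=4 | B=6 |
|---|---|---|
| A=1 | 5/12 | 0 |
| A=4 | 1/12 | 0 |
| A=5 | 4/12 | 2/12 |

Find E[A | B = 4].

P(B = 4) = 5/6.
Σ A·P over the event = 1·(5/12) + 4·(1/12) + 5·(4/12) = 29/12.
E[A | B = 4] = (29/12) / (5/6) = 29/10.

29/10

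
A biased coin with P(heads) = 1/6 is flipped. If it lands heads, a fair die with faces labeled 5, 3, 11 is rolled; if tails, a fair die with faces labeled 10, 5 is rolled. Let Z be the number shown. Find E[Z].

E[Z | heads] = (5+3+11)/3 = 19/3.
E[Z | tails] = (10+5)/2 = 15/2.
By the law of total expectation,
E[Z] = (1/6)·(19/3) + (5/6)·(15/2) = 263/36.

263/36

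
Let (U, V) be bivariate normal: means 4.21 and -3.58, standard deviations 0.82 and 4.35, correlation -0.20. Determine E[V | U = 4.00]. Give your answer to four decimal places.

The regression of V on U has slope ρ·σ_V/σ_U and passes through (μ_U, μ_V).
E[V | U=4.00] = -3.58 + (-0.20)·(4.35/0.82)·(4.00 − (4.21)) = -3.58 + (-1.061)·(-0.21) = -3.3572.

-3.3572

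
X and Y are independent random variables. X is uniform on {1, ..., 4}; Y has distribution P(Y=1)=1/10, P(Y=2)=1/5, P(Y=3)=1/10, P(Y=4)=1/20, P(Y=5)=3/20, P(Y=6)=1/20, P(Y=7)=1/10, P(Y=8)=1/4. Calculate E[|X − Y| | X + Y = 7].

P(X + Y = 7) = 7/80.
Summing |X−Y|·P(x,y) over outcomes with X + Y = 7 gives 17/80.
E[|X − Y| | X + Y = 7] = (17/80) / (7/80) = 17/7.

17/7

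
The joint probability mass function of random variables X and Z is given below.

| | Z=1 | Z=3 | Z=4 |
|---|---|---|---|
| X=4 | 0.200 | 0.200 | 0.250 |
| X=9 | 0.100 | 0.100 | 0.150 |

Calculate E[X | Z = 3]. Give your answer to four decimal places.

5.6667

P(Z = 3) = 0.300.
Σ X·P over the event = 4·(0.200) + 9·(0.100) = 1.700.
E[X | Z = 3] = (1.700) / (0.300) = 5.6667.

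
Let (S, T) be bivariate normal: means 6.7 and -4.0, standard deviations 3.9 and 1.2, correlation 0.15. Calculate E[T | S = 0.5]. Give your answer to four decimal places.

E[T | S=x] = μ_T + ρ(σ_T/σ_S)(x − μ_S) for jointly normal variables.
E[T | S=0.5] = -4.0 + (0.15)·(1.2/3.9)·(0.5 − (6.7)) = -4.0 + (0.046154)·(-6.2) = -4.2862.

-4.2862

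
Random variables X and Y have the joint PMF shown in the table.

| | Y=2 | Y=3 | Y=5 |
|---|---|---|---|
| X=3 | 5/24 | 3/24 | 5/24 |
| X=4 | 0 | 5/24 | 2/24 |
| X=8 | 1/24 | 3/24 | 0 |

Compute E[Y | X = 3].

44/13

P(X = 3) = 13/24.
Σ Y·P over the event = 2·(5/24) + 3·(3/24) + 5·(5/24) = 11/6.
E[Y | X = 3] = (11/6) / (13/24) = 44/13.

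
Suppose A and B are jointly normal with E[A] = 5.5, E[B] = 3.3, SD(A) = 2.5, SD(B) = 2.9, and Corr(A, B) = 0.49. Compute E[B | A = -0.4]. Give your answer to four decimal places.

E[B | A=x] = μ_B + ρ(σ_B/σ_A)(x − μ_A) for jointly normal variables.
E[B | A=-0.4] = 3.3 + (0.49)·(2.9/2.5)·(-0.4 − (5.5)) = 3.3 + (0.5684)·(-5.9) = -0.0536.

-0.0536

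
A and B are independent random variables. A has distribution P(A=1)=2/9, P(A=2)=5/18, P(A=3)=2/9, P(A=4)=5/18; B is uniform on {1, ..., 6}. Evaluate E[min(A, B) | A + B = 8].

P(A + B = 8) = 7/54.
Summing min(A,B)·P(x,y) over outcomes with A + B = 8 gives 7/18.
E[min(A, B) | A + B = 8] = (7/18) / (7/54) = 3.

3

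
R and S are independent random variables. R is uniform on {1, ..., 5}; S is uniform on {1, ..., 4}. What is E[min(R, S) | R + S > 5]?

27/10

Outcomes with R + S > 5: (2,4), (3,3), (3,4), (4,2), (4,3), (4,4), (5,1), (5,2), (5,3), (5,4), each with probability 1/20.
E[min(R, S) | R + S > 5] = (2 + 3 + 3 + 2 + 3 + 4 + 1 + 2 + 3 + 4) / 10 = 27/10.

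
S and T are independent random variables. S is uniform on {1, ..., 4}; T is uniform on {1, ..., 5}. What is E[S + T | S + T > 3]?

P(S + T > 3) = 17/20.
Summing (S+T)·P(x,y) over outcomes with S + T > 3 gives 51/10.
E[S + T | S + T > 3] = (51/10) / (17/20) = 6.

6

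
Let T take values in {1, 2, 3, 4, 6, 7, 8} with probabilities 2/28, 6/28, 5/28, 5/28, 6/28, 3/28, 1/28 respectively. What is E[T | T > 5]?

13/2

P(T > 5) = 5/14.
Σ over the event: 6·3/14 + 7·3/28 + 8·1/28 = 65/28.
E[T | T > 5] = (65/28) / (5/14) = 13/2.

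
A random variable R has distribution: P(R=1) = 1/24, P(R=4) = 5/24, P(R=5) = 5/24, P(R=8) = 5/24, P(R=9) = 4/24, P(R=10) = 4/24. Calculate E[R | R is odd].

P(R is odd) = 5/12.
Σ over the event: 1·1/24 + 5·5/24 + 9·1/6 = 31/12.
E[R | R is odd] = (31/12) / (5/12) = 31/5.

31/5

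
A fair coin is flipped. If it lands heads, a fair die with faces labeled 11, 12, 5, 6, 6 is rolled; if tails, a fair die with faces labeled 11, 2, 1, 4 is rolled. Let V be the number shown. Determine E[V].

25/4

E[V | heads] = (11+12+5+6+6)/5 = 8.
E[V | tails] = (11+2+1+4)/4 = 9/2.
By the law of total expectation,
E[V] = (1/2)·(8) + (1/2)·(9/2) = 25/4.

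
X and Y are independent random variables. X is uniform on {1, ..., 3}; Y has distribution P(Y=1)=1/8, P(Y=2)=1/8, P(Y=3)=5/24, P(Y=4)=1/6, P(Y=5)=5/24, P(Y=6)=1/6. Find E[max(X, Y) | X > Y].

8/3

P(X > Y) = 1/8.
Summing max(X,Y)·P(x,y) over outcomes with X > Y gives 1/3.
E[max(X, Y) | X > Y] = (1/3) / (1/8) = 8/3.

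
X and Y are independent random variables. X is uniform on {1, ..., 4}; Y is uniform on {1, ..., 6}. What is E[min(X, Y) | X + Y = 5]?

Outcomes with X + Y = 5: (1,4), (2,3), (3,2), (4,1), each with probability 1/24.
E[min(X, Y) | X + Y = 5] = (1 + 2 + 2 + 1) / 4 = 3/2.

3/2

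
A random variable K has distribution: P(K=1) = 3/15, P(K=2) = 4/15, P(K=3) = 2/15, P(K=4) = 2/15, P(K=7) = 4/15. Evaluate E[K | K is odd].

37/9

P(K is odd) = 3/5.
Σ over the event: 1·1/5 + 3·2/15 + 7·4/15 = 37/15.
E[K | K is odd] = (37/15) / (3/5) = 37/9.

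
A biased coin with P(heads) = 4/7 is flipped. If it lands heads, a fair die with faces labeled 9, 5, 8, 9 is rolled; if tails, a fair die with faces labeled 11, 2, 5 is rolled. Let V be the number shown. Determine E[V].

7

E[V | heads] = (9+5+8+9)/4 = 31/4.
E[V | tails] = (11+2+5)/3 = 6.
E[V] = (4/7)·(31/4) + (3/7)·(6) = 7.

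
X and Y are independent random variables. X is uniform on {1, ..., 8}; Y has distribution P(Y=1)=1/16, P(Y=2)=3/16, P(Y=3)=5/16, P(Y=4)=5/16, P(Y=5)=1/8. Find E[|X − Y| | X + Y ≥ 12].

10/3

P(X + Y ≥ 12) = 9/128.
Summing |X−Y|·P(x,y) over outcomes with X + Y ≥ 12 gives 15/64.
E[|X − Y| | X + Y ≥ 12] = (15/64) / (9/128) = 10/3.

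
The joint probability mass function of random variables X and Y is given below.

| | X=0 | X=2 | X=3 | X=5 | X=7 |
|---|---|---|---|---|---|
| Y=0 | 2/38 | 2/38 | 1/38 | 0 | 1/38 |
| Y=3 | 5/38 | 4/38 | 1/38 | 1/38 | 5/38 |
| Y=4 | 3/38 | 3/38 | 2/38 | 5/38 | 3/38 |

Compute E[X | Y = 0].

7/3

P(Y = 0) = 3/19.
Σ X·P over the event = 0·(2/38) + 2·(2/38) + 3·(1/38) + 7·(1/38) = 7/19.
E[X | Y = 0] = (7/19) / (3/19) = 7/3.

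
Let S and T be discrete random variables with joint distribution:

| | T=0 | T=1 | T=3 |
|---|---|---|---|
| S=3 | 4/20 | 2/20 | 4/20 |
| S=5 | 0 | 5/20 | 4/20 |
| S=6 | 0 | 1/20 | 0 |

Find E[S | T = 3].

4

P(T = 3) = 2/5.
Summing S·P(S=x,T=y) over the conditioning event gives 8/5.
E[S | T = 3] = (8/5) / (2/5) = 4.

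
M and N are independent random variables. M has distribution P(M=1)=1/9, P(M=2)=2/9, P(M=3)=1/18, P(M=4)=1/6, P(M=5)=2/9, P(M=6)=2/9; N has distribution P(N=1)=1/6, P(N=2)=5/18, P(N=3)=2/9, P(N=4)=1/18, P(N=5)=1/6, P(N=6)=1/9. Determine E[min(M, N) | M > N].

P(M > N) = 43/81.
Summing min(M,N)·P(x,y) over outcomes with M > N gives 98/81.
E[min(M, N) | M > N] = (98/81) / (43/81) = 98/43.

98/43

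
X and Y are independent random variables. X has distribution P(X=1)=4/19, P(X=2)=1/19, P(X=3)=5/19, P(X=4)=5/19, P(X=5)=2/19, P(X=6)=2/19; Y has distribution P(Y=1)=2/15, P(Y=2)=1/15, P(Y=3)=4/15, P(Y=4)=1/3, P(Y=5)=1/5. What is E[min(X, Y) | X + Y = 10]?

35/8

P(X + Y = 10) = 16/285.
Summing min(X,Y)·P(x,y) over outcomes with X + Y = 10 gives 14/57.
E[min(X, Y) | X + Y = 10] = (14/57) / (16/285) = 35/8.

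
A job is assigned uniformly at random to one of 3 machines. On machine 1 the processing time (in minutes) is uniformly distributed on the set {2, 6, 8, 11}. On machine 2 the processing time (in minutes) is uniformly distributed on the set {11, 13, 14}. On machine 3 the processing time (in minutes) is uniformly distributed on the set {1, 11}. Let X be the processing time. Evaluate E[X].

305/36

E[X | machine 1] = (2+6+8+11)/4 = 27/4.
E[X | machine 2] = (11+13+14)/3 = 38/3.
E[X | machine 3] = (1+11)/2 = 6.
By the law of total expectation,
E[X] = (1/3)·(27/4) + (1/3)·(38/3) + (1/3)·(6) = 305/36.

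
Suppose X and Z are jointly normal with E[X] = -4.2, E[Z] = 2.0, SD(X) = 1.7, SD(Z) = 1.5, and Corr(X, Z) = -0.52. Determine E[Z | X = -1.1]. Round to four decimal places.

0.5776

E[Z | X=x] = μ_Z + ρ(σ_Z/σ_X)(x − μ_X) for jointly normal variables.
E[Z | X=-1.1] = 2.0 + (-0.52)·(1.5/1.7)·(-1.1 − (-4.2)) = 2.0 + (-0.458824)·(3.1) = 0.5776.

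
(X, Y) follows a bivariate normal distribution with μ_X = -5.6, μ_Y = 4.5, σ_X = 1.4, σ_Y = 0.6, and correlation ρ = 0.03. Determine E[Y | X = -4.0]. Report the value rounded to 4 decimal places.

For a bivariate normal, E[Y | X=x] = μ_Y + ρ·(σ_Y/σ_X)·(x − μ_X).
E[Y | X=-4.0] = 4.5 + (0.03)·(0.6/1.4)·(-4.0 − (-5.6)) = 4.5 + (0.012857)·(1.6) = 4.5206.

4.5206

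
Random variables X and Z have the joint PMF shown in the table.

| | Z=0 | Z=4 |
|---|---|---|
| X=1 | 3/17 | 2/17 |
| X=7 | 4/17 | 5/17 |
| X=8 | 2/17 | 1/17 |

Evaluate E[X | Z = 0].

P(Z = 0) = 9/17.
Σ X·P over the event = 1·(3/17) + 7·(4/17) + 8·(2/17) = 47/17.
E[X | Z = 0] = (47/17) / (9/17) = 47/9.

47/9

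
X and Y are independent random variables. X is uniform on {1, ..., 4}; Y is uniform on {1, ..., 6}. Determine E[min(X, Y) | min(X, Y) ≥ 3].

Outcomes with min(X, Y) ≥ 3: (3,3), (3,4), (3,5), (3,6), (4,3), (4,4), (4,5), (4,6), each with probability 1/24.
E[min(X, Y) | min(X, Y) ≥ 3] = (3 + 3 + 3 + 3 + 3 + 4 + 4 + 4) / 8 = 27/8.

27/8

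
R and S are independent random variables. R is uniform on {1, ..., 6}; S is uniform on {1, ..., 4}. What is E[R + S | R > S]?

47/7

P(R > S) = 7/12.
Summing (R+S)·P(x,y) over outcomes with R > S gives 47/12.
E[R + S | R > S] = (47/12) / (7/12) = 47/7.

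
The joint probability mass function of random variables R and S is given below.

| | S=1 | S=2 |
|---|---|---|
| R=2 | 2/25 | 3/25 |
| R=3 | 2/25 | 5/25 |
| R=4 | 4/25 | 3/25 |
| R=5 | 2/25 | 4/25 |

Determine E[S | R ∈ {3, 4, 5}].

P(R ∈ {3, 4, 5}) = 4/5.
Σ S·P over the event = 1·(2/25) + 2·(5/25) + 1·(4/25) + 2·(3/25) + 1·(2/25) + 2·(4/25) = 32/25.
E[S | R ∈ {3, 4, 5}] = (32/25) / (4/5) = 8/5.

8/5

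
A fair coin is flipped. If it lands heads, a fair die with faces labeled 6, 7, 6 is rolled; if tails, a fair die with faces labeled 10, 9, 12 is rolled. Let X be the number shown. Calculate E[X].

E[X | heads] = (6+7+6)/3 = 19/3.
E[X | tails] = (10+9+12)/3 = 31/3.
E[X] = (1/2)·(19/3) + (1/2)·(31/3) = 25/3.

25/3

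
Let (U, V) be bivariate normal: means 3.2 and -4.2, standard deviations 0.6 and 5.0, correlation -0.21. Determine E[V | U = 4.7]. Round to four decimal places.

For a bivariate normal, E[V | U=x] = μ_V + ρ·(σ_V/σ_U)·(x − μ_U).
E[V | U=4.7] = -4.2 + (-0.21)·(5.0/0.6)·(4.7 − (3.2)) = -4.2 + (-1.75)·(1.5) = -6.8250.

-6.8250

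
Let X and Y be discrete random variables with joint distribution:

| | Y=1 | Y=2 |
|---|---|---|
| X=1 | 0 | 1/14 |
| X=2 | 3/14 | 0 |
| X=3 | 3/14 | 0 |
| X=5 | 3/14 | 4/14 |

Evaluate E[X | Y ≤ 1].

P(Y ≤ 1) = 9/14.
Σ X·P over the event = 2·(3/14) + 3·(3/14) + 5·(3/14) = 15/7.
E[X | Y ≤ 1] = (15/7) / (9/14) = 10/3.

10/3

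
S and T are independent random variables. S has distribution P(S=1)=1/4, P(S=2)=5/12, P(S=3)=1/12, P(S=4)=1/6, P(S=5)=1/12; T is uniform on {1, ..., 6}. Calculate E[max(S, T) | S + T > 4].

P(S + T > 4) = 13/18.
Summing max(S,T)·P(x,y) over outcomes with S + T > 4 gives 241/72.
E[max(S, T) | S + T > 4] = (241/72) / (13/18) = 241/52.

241/52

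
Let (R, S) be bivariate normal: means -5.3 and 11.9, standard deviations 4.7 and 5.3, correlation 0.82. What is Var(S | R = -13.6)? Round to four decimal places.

The conditional variance in a bivariate normal is σ_S²(1 − ρ²), independent of x.
Var(S | R=-13.6) = (5.3)²·(1 − (0.82)²) = 28.09·0.3276 = 9.2023.

9.2023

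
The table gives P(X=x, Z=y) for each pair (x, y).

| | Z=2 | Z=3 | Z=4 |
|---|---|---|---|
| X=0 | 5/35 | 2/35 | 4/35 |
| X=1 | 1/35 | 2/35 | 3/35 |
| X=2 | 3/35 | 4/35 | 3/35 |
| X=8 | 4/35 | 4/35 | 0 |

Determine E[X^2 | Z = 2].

P(Z = 2) = 13/35.
Summing X^2·P(X=x,Z=y) over the conditioning event gives 269/35.
E[X^2 | Z = 2] = (269/35) / (13/35) = 269/13.

269/13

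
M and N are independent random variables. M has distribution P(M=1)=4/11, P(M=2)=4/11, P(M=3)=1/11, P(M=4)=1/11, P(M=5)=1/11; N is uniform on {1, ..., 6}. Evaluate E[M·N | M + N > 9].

P(M + N > 9) = 1/22.
Summing MN·P(x,y) over outcomes with M + N > 9 gives 79/66.
E[M·N | M + N > 9] = (79/66) / (1/22) = 79/3.

79/3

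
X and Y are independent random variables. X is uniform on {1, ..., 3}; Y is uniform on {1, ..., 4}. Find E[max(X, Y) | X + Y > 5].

11/3

Outcomes with X + Y > 5: (2,4), (3,3), (3,4), each with probability 1/12.
E[max(X, Y) | X + Y > 5] = (4 + 3 + 4) / 3 = 11/3.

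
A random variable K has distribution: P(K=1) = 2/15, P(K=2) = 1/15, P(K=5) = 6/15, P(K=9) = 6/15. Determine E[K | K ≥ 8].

P(K ≥ 8) = 2/5.
Σ over the event: 9·2/5 = 18/5.
E[K | K ≥ 8] = (18/5) / (2/5) = 9.

9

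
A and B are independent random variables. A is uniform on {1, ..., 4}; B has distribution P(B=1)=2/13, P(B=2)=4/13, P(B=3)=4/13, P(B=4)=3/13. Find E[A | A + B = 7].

P(A + B = 7) = 7/52.
Summing A·P(x,y) over outcomes with A + B = 7 gives 25/52.
E[A | A + B = 7] = (25/52) / (7/52) = 25/7.

25/7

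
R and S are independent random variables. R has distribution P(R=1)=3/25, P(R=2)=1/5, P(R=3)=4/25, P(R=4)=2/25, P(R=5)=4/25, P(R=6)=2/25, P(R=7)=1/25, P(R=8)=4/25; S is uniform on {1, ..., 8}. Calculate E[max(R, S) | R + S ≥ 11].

428/57

P(R + S ≥ 11) = 57/200.
Summing max(R,S)·P(x,y) over outcomes with R + S ≥ 11 gives 107/50.
E[max(R, S) | R + S ≥ 11] = (107/50) / (57/200) = 428/57.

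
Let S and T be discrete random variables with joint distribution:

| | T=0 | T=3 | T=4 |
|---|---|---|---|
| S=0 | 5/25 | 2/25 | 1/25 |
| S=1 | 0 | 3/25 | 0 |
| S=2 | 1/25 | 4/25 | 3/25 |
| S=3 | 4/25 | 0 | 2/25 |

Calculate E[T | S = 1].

P(S = 1) = 3/25.
Σ T·P over the event = 3·(3/25) = 9/25.
E[T | S = 1] = (9/25) / (3/25) = 3.

3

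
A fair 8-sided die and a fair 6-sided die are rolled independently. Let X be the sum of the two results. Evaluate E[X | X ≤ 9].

214/33

P(X ≤ 9) = 11/16.
Σ over the event: 2·1/48 + 3·1/24 + 4·1/16 + 5·1/12 + 6·5/48 + 7·1/8 + 8·1/8 + 9·1/8 = 107/24.
E[X | X ≤ 9] = (107/24) / (11/16) = 214/33.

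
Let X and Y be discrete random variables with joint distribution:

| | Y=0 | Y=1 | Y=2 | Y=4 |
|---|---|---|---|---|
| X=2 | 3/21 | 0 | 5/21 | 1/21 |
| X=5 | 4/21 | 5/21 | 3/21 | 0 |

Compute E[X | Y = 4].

P(Y = 4) = 1/21.
Σ X·P over the event = 2·(1/21) = 2/21.
E[X | Y = 4] = (2/21) / (1/21) = 2.

2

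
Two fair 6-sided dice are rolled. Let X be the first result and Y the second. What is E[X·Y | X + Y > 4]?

P(X + Y > 4) = 5/6.
Summing XY·P(x,y) over outcomes with X + Y > 4 gives 71/6.
E[X·Y | X + Y > 4] = (71/6) / (5/6) = 71/5.

71/5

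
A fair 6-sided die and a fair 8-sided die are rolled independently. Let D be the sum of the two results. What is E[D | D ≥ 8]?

272/27

P(D ≥ 8) = 9/16.
Σ over the event: 8·1/8 + 9·1/8 + 10·5/48 + 11·1/12 + 12·1/16 + 13·1/24 + 14·1/48 = 17/3.
E[D | D ≥ 8] = (17/3) / (9/16) = 272/27.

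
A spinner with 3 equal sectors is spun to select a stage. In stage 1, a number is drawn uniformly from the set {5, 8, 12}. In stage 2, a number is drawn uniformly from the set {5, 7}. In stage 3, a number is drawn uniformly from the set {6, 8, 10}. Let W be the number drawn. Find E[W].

E[W | stage 1] = (5+8+12)/3 = 25/3.
E[W | stage 2] = (5+7)/2 = 6.
E[W | stage 3] = (6+8+10)/3 = 8.
By the law of total expectation,
E[W] = (1/3)·(25/3) + (1/3)·(6) + (1/3)·(8) = 67/9.

67/9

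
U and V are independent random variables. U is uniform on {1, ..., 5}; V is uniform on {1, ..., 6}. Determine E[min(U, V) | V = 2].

Outcomes with V = 2: (1,2), (2,2), (3,2), (4,2), (5,2), each with probability 1/30.
E[min(U, V) | V = 2] = (1 + 2 + 2 + 2 + 2) / 5 = 9/5.

9/5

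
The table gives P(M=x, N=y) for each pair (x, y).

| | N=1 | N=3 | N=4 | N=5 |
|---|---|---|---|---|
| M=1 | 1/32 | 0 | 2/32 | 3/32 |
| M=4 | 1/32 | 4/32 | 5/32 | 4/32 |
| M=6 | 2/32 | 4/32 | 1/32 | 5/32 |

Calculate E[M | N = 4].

P(N = 4) = 1/4.
Σ M·P over the event = 1·(2/32) + 4·(5/32) + 6·(1/32) = 7/8.
E[M | N = 4] = (7/8) / (1/4) = 7/2.

7/2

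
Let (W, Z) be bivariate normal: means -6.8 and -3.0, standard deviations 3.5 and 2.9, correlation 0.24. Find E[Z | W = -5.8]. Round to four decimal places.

-2.8011

The regression of Z on W has slope ρ·σ_Z/σ_W and passes through (μ_W, μ_Z).
E[Z | W=-5.8] = -3.0 + (0.24)·(2.9/3.5)·(-5.8 − (-6.8)) = -3.0 + (0.19886)·(1) = -2.8011.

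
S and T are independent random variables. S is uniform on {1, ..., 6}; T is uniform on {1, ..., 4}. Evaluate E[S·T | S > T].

P(S > T) = 7/12.
Summing ST·P(x,y) over outcomes with S > T gives 145/24.
E[S·T | S > T] = (145/24) / (7/12) = 145/14.

145/14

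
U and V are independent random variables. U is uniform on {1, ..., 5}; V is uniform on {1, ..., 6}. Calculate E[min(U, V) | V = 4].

Outcomes with V = 4: (1,4), (2,4), (3,4), (4,4), (5,4), each with probability 1/30.
E[min(U, V) | V = 4] = (1 + 2 + 3 + 4 + 4) / 5 = 14/5.

14/5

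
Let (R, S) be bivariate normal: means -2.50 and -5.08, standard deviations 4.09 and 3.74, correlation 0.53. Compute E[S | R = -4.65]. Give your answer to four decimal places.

-6.1220

For a bivariate normal, E[S | R=x] = μ_S + ρ·(σ_S/σ_R)·(x − μ_R).
E[S | R=-4.65] = -5.08 + (0.53)·(3.74/4.09)·(-4.65 − (-2.50)) = -5.08 + (0.48465)·(-2.15) = -6.1220.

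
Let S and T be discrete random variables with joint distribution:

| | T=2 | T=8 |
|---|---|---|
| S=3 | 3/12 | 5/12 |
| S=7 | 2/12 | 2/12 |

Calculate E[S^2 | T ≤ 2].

P(T ≤ 2) = 5/12.
Σ S^2·P over the event = 9·(3/12) + 49·(2/12) = 125/12.
E[S^2 | T ≤ 2] = (125/12) / (5/12) = 25.

25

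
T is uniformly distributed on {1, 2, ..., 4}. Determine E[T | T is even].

3

Given T is even, T is equally likely to be any of {2, 4}.
E[T | T is even] = (2 + 4) / 2 = 3.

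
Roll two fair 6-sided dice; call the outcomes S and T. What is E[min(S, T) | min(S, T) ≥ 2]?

P(min(S, T) ≥ 2) = 25/36.
Summing min(S,T)·P(x,y) over outcomes with min(S, T) ≥ 2 gives 20/9.
E[min(S, T) | min(S, T) ≥ 2] = (20/9) / (25/36) = 16/5.

16/5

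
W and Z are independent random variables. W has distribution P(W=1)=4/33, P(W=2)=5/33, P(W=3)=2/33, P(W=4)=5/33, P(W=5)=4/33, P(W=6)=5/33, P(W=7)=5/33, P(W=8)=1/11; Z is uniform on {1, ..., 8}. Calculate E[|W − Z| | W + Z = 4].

12/11

P(W + Z = 4) = 1/24.
Summing |W−Z|·P(x,y) over outcomes with W + Z = 4 gives 1/22.
E[|W − Z| | W + Z = 4] = (1/22) / (1/24) = 12/11.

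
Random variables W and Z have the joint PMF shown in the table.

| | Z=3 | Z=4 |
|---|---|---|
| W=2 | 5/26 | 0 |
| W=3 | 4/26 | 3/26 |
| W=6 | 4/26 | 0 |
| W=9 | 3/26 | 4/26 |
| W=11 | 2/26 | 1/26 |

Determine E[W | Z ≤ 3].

P(Z ≤ 3) = 9/13.
Σ W·P over the event = 2·(5/26) + 3·(4/26) + 6·(4/26) + 9·(3/26) + 11·(2/26) = 95/26.
E[W | Z ≤ 3] = (95/26) / (9/13) = 95/18.

95/18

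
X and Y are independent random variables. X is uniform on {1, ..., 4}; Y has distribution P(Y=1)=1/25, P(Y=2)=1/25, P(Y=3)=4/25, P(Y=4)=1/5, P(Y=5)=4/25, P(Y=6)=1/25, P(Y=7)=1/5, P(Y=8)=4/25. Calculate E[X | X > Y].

32/9

P(X > Y) = 9/100.
Summing X·P(x,y) over outcomes with X > Y gives 8/25.
E[X | X > Y] = (8/25) / (9/100) = 32/9.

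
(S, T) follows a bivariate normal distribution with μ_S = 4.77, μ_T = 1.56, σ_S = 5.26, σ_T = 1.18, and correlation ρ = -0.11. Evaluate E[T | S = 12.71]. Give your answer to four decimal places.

The regression of T on S has slope ρ·σ_T/σ_S and passes through (μ_S, μ_T).
E[T | S=12.71] = 1.56 + (-0.11)·(1.18/5.26)·(12.71 − (4.77)) = 1.56 + (-0.024677)·(7.94) = 1.3641.

1.3641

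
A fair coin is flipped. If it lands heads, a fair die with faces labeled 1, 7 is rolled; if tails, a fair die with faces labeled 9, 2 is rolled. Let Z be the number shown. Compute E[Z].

19/4

E[Z | heads] = (1+7)/2 = 4.
E[Z | tails] = (9+2)/2 = 11/2.
By the law of total expectation,
E[Z] = (1/2)·(4) + (1/2)·(11/2) = 19/4.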